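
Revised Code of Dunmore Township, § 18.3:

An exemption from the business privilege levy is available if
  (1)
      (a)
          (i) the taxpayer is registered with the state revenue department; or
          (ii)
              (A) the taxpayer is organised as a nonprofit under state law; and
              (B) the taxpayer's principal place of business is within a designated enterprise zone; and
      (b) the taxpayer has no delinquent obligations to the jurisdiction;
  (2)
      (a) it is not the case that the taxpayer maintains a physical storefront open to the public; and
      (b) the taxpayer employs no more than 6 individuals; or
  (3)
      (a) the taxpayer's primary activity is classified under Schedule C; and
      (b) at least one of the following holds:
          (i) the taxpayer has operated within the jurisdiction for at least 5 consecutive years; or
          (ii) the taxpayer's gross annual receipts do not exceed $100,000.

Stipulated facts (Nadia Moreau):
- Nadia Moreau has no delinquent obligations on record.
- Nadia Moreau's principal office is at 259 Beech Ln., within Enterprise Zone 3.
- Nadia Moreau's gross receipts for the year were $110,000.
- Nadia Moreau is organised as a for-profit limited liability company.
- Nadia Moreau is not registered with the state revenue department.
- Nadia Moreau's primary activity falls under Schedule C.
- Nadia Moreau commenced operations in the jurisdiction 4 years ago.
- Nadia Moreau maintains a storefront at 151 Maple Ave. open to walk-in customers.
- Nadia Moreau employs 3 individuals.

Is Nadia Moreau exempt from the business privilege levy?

(i) state-registered — not met.
(A) nonprofit — not satisfied.
(B) in enterprise zone — met.
(ii): F AND T → false.
So (a) is not satisfied (F OR F).
(b) no delinquency — met.
(1) = F AND T = false.
(a) not (has storefront) — not met.
(b) ≤ 6 employees — holds.
(2): F AND T → false.
(a) Schedule C activity — met.
(i) ≥ 5 yrs in jurisdiction — not met.
(ii) receipts ≤ $100,000 — fails.
So (b) is not satisfied (F OR F).
(3): T AND F → false.
Overall = F OR F OR F = false.

No — not exempt.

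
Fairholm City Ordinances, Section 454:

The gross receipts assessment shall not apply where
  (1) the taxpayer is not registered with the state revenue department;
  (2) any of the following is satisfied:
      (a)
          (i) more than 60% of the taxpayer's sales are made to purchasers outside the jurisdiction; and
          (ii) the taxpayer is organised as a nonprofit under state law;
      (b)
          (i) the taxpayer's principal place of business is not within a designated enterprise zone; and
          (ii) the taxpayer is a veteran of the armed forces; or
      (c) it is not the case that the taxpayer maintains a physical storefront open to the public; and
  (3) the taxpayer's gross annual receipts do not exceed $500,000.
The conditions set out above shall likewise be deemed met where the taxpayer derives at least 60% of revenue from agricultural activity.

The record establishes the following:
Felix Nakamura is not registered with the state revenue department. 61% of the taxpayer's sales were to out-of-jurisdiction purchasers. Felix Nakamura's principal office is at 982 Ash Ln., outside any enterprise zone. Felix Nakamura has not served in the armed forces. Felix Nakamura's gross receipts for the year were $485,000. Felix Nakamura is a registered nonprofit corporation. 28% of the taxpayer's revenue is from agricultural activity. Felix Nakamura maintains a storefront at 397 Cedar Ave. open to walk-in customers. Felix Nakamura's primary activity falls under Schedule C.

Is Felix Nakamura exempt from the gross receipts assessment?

Yes — exempt.

(1) not (state-registered) — met.
(i) >60% out-of-jur. sales — satisfied.
(ii) nonprofit — met.
(a): T AND T → true.
(i) not (in enterprise zone) — satisfied.
(ii) veteran — fails.
So (b) is not satisfied (T AND F).
(c) not (has storefront) — fails.
So (2) is satisfied (T OR F OR F).
(3) receipts ≤ $500,000 — satisfied.
Overall = T AND T AND T = true.
Exception (≥60% agricultural) — not satisfied.
Result: main true OR exception false → true.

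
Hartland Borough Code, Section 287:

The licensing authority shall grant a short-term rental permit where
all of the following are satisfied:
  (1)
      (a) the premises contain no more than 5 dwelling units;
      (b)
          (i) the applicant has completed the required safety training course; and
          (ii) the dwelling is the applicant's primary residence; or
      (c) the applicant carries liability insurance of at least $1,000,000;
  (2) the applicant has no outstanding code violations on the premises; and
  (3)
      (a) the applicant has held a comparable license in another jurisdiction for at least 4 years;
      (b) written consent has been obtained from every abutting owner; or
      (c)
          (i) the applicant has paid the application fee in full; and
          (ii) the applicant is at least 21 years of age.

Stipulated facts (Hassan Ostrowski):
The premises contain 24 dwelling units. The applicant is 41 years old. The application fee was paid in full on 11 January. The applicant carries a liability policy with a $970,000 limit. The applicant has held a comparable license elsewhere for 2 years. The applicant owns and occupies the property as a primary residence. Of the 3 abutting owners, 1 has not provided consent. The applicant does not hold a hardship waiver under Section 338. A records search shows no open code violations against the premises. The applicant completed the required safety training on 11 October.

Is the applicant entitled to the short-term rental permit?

(a) ≤ 5 units — fails.
(i) safety training — satisfied.
(ii) primary residence — met.
(b): T AND T → true.
(c) insurance ≥ $1,000,000 — not satisfied.
(1) = F OR T OR F = true.
(2) no code violations — satisfied.
(a) prior license ≥ 4 yr — not satisfied.
(b) all abutters consent — fails.
(i) fee paid — satisfied.
(ii) age ≥ 21 — met.
(c): T AND T → true.
(3) = F OR F OR T = true.
So Overall is satisfied (T AND T AND T).

Yes — granted.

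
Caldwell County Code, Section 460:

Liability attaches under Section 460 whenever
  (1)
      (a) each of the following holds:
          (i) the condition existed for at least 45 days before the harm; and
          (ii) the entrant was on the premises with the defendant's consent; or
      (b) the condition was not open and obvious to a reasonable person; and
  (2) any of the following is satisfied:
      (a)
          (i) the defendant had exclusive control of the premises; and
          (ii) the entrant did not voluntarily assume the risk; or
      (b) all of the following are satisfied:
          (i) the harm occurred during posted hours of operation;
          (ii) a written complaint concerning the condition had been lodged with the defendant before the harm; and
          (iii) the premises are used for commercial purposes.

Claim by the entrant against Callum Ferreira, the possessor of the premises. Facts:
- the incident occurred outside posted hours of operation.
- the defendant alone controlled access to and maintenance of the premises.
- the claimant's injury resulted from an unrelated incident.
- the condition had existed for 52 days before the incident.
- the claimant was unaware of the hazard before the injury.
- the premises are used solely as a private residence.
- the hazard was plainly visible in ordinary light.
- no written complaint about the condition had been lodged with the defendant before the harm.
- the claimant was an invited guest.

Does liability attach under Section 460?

Yes — liable.

(i) condition ≥45 days old — met.
(ii) consent to enter — met.
(a): T AND T → true.
(b) not open/obvious — not met.
(1) = T OR F = true.
(i) exclusive control — holds.
(ii) no assumed risk — satisfied.
So (a) is satisfied (T AND T).
(i) during posted hours — not met.
(ii) complaint lodged — not met.
(iii) commercial use — fails.
So (b) is not satisfied (F AND F AND F).
(2) = T OR F = true.
Overall = T AND T = true.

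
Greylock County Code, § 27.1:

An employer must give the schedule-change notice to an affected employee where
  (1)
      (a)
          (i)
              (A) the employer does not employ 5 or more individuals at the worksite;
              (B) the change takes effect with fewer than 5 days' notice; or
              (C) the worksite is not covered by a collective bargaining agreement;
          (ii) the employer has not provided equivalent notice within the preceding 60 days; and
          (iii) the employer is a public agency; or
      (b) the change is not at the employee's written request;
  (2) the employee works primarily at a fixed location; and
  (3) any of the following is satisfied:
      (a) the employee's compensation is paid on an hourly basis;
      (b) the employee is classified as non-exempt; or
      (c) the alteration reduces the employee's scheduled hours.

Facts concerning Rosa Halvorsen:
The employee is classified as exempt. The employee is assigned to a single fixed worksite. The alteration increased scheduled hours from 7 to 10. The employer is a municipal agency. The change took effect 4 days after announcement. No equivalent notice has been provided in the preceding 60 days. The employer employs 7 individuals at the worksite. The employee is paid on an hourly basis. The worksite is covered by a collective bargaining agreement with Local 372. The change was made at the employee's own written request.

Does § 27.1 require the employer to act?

(A) not (≥ 5 at site) — fails.
(B) < 5 days' notice — holds.
(C) no CBA — not satisfied.
So (i) is satisfied (F OR T OR F).
(ii) no recent notice — holds.
(iii) public agency — satisfied.
(a) = T AND T AND T = true.
(b) not employee-requested — not met.
(1) = T OR F = true.
(2) fixed location — holds.
(a) hourly-paid — satisfied.
(b) non-exempt — not satisfied.
(c) hours reduced — fails.
So (3) is satisfied (T OR F OR F).
Overall = T AND T AND T = true.

Yes — required.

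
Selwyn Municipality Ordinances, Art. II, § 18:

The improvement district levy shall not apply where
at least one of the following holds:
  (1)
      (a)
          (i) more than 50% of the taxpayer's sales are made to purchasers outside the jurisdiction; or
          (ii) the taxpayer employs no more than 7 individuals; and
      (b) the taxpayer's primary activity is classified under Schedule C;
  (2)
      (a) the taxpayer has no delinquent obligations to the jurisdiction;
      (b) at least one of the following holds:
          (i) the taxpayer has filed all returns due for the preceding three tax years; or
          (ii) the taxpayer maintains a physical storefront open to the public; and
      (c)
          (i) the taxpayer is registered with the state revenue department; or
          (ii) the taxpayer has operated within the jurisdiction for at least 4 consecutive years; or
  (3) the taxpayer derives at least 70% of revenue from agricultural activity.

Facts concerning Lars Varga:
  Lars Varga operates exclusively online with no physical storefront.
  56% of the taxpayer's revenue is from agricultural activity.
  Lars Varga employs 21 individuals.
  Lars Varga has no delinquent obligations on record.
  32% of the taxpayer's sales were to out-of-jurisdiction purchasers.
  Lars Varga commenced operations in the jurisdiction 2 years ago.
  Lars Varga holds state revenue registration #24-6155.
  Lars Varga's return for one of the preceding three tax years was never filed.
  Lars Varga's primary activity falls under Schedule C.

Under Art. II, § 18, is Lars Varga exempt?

No — not exempt.

(i) >50% out-of-jur. sales — fails.
(ii) ≤ 7 employees — not satisfied.
So (a) is not satisfied (F OR F).
(b) Schedule C activity — met.
(1) = F AND T = false.
(a) no delinquency — holds.
(i) returns current — fails.
(ii) has storefront — not met.
So (b) is not satisfied (F OR F).
(i) state-registered — holds.
(ii) ≥ 4 yrs in jurisdiction — not met.
So (c) is satisfied (T OR F).
(2) = T AND F AND T = false.
(3) ≥70% agricultural — not satisfied.
Overall: F OR F OR F → false.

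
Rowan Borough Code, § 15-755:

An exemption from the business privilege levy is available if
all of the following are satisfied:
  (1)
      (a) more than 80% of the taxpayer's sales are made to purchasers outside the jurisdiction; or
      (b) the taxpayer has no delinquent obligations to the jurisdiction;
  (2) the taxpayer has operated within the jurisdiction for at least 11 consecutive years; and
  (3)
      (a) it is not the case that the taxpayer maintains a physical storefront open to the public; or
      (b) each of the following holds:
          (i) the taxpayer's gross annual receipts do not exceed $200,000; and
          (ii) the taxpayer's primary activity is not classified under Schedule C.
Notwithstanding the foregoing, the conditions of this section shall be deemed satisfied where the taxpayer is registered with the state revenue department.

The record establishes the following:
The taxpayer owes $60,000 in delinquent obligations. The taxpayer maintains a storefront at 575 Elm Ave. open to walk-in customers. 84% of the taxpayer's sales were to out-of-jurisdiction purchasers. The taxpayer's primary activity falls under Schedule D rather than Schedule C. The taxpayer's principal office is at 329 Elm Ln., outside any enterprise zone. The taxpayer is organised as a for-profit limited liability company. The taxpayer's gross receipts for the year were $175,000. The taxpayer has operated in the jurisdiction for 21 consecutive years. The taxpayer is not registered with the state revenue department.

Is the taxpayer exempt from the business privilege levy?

Yes — exempt.

(a) >80% out-of-jur. sales — holds.
(b) no delinquency — not satisfied.
(1) = T OR F = true.
(2) ≥ 11 yrs in jurisdiction — satisfied.
(a) not (has storefront) — not satisfied.
(i) receipts ≤ $200,000 — holds.
(ii) not (Schedule C activity) — met.
(b): T AND T → true.
(3): F OR T → true.
Overall: T AND T AND T → true.
Exception (state-registered) — not satisfied.
Result: main true OR exception false → true.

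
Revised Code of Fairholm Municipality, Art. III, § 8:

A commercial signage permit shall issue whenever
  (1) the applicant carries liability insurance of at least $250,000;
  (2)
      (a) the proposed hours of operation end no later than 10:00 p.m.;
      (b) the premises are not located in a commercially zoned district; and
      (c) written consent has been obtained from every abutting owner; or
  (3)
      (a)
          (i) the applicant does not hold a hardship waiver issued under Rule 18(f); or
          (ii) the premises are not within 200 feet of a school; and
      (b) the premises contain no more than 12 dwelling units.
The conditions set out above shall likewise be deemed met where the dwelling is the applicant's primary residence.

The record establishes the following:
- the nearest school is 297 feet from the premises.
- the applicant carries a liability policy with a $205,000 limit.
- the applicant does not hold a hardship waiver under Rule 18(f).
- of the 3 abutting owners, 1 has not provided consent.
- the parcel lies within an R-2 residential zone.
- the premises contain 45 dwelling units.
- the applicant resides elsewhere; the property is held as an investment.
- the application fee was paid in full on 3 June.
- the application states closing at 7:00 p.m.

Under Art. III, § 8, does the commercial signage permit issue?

(1) insurance ≥ $250,000 — not satisfied.
(a) closes by 10 p.m. — met.
(b) not (commercially zoned) — satisfied.
(c) all abutters consent — not satisfied.
(2) = T AND T AND F = false.
(i) not (hardship waiver) — satisfied.
(ii) ≥200 ft from school — satisfied.
So (a) is satisfied (T OR T).
(b) ≤ 12 units — not met.
(3) = T AND F = false.
Overall = F OR F OR F = false.
Exception (primary residence) — not satisfied.
Result: main false OR exception false → false.

No — denied.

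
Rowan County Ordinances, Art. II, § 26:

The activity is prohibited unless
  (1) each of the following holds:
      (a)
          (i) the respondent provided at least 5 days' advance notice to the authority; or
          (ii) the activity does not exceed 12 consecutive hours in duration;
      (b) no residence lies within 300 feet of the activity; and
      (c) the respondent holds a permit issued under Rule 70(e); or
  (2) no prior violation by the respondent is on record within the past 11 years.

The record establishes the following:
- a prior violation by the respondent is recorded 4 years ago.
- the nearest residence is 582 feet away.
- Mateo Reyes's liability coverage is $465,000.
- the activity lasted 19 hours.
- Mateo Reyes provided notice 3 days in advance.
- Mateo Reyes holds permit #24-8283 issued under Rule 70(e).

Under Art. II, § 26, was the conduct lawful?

(i) ≥5 days' notice — not satisfied.
(ii) ≤ 12 hrs duration — not met.
(a) = F OR F = false.
(b) no residence in 300 ft — satisfied.
(c) holds permit — met.
(1) = F AND T AND T = false.
(2) no prior violation — not satisfied.
Overall: F OR F → false.

No — unlawful.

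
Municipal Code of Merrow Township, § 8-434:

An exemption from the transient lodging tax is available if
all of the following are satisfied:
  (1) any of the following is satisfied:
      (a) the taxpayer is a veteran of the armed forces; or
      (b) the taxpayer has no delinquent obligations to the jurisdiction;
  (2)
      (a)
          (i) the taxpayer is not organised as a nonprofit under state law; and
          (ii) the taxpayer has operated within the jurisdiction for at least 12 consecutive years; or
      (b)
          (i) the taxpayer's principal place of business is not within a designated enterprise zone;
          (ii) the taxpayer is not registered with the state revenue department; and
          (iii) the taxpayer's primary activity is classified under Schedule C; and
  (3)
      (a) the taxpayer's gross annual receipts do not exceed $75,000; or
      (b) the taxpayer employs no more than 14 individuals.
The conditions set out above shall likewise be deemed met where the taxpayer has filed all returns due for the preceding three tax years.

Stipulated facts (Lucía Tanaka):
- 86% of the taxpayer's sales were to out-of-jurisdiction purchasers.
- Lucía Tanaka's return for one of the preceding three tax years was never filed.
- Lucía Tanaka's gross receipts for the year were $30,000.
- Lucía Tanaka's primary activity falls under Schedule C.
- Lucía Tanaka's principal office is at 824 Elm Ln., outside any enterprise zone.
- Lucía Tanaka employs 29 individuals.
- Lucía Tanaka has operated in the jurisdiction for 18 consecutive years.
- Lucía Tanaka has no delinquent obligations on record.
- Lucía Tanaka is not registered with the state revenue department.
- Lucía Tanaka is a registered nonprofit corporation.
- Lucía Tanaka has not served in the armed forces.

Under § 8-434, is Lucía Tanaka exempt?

Yes — exempt.

(a) veteran — not satisfied.
(b) no delinquency — met.
So (1) is satisfied (F OR T).
(i) not (nonprofit) — not met.
(ii) ≥ 12 yrs in jurisdiction — met.
(a) = F AND T = false.
(i) not (in enterprise zone) — satisfied.
(ii) not (state-registered) — satisfied.
(iii) Schedule C activity — holds.
(b) = T AND T AND T = true.
So (2) is satisfied (F OR T).
(a) receipts ≤ $75,000 — holds.
(b) ≤ 14 employees — fails.
(3) = T OR F = true.
Overall: T AND T AND T → true.
Exception (returns current) — not satisfied.
Result: main true OR exception false → true.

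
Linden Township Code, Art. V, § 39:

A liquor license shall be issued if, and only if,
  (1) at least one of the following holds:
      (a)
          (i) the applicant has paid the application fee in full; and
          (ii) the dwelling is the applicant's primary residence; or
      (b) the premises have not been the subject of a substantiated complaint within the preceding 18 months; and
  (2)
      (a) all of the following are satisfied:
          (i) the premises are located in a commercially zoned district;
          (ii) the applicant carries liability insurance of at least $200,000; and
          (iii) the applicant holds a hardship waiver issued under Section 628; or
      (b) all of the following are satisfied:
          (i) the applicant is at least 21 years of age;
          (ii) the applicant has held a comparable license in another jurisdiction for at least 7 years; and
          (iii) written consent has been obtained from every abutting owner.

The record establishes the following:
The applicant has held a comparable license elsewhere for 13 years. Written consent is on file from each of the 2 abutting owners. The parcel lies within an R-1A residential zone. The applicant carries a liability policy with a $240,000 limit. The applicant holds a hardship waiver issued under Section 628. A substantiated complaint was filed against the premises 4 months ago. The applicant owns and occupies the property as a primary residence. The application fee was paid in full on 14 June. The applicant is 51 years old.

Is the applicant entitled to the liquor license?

(i) fee paid — met.
(ii) primary residence — met.
(a): T AND T → true.
(b) no complaint in 18 mo. — not met.
(1): T OR F → true.
(i) commercially zoned — fails.
(ii) insurance ≥ $200,000 — holds.
(iii) hardship waiver — met.
So (a) is not satisfied (F AND T AND T).
(i) age ≥ 21 — satisfied.
(ii) prior license ≥ 7 yr — satisfied.
(iii) all abutters consent — satisfied.
(b): T AND T AND T → true.
So (2) is satisfied (F OR T).
Overall: T AND T → true.

Yes — granted.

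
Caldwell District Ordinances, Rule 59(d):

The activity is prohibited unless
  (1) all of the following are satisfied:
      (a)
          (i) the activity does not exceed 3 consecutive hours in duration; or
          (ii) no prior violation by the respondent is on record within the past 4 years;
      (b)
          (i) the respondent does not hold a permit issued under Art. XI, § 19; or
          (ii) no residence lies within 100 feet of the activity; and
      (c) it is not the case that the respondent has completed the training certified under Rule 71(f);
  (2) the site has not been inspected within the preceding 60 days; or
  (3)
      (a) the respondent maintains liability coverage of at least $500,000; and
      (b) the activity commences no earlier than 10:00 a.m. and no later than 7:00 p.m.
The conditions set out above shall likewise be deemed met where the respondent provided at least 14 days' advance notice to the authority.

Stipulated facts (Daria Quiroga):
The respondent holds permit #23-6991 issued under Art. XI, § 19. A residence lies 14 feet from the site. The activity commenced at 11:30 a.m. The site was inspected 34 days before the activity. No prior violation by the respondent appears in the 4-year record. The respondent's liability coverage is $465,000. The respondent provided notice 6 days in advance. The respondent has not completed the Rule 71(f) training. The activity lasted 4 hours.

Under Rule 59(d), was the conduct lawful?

(i) ≤ 3 hrs duration — fails.
(ii) no prior violation — satisfied.
So (a) is satisfied (F OR T).
(i) not (holds permit) — fails.
(ii) no residence in 100 ft — not met.
(b): F OR F → false.
(c) not (training certified) — holds.
(1) = T AND F AND T = false.
(2) not (site inspected) — fails.
(a) coverage ≥ $500,000 — not met.
(b) start within hours — holds.
(3) = F AND T = false.
So Overall is not satisfied (F OR F OR F).
Exception (≥14 days' notice) — not satisfied.
Result: main false OR exception false → false.

No — unlawful.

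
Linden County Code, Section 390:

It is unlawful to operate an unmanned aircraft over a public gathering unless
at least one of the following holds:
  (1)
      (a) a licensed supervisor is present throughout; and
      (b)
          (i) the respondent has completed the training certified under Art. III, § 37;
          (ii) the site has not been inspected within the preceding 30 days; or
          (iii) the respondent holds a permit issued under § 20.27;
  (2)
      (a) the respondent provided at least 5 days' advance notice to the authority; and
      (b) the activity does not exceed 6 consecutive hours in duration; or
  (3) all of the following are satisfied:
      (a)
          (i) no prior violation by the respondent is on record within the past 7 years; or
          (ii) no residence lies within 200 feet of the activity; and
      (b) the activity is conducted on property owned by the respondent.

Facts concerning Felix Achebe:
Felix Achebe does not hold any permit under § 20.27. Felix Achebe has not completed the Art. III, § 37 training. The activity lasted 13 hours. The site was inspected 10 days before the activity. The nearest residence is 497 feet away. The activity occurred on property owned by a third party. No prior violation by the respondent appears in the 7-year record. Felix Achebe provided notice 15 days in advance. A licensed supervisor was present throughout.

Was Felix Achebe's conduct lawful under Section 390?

No — unlawful.

(a) supervisor present — satisfied.
(i) training certified — not met.
(ii) not (site inspected) — not met.
(iii) holds permit — not met.
(b): F OR F OR F → false.
(1): T AND F → false.
(a) ≥5 days' notice — met.
(b) ≤ 6 hrs duration — not satisfied.
(2): T AND F → false.
(i) no prior violation — met.
(ii) no residence in 200 ft — holds.
(a) = T OR T = true.
(b) own property — fails.
So (3) is not satisfied (T AND F).
Overall = F OR F OR F = false.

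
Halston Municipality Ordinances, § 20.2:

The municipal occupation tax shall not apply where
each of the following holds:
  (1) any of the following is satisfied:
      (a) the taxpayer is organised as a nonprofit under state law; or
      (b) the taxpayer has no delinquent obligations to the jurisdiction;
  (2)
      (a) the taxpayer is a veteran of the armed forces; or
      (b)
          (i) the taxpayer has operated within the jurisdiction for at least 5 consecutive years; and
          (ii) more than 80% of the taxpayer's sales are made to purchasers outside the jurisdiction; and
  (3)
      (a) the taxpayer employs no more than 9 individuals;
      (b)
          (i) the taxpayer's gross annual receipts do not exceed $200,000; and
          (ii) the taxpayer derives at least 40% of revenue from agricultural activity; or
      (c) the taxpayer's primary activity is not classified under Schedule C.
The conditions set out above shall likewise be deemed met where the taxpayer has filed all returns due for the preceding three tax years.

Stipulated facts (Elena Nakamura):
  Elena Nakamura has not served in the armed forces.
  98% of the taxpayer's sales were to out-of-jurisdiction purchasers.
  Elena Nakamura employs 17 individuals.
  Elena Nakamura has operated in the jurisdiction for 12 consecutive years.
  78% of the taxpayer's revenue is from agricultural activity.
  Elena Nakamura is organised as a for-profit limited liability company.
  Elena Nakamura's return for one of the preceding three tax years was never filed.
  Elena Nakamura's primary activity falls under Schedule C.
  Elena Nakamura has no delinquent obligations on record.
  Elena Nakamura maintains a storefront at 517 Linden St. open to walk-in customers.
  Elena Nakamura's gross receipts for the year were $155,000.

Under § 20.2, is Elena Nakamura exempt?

(a) nonprofit — not satisfied.
(b) no delinquency — satisfied.
So (1) is satisfied (F OR T).
(a) veteran — not satisfied.
(i) ≥ 5 yrs in jurisdiction — met.
(ii) >80% out-of-jur. sales — met.
So (b) is satisfied (T AND T).
So (2) is satisfied (F OR T).
(a) ≤ 9 employees — not met.
(i) receipts ≤ $200,000 — holds.
(ii) ≥40% agricultural — holds.
(b) = T AND T = true.
(c) not (Schedule C activity) — not satisfied.
(3): F OR T OR F → true.
So Overall is satisfied (T AND T AND T).
Exception (returns current) — not satisfied.
Result: main true OR exception false → true.

Yes — exempt.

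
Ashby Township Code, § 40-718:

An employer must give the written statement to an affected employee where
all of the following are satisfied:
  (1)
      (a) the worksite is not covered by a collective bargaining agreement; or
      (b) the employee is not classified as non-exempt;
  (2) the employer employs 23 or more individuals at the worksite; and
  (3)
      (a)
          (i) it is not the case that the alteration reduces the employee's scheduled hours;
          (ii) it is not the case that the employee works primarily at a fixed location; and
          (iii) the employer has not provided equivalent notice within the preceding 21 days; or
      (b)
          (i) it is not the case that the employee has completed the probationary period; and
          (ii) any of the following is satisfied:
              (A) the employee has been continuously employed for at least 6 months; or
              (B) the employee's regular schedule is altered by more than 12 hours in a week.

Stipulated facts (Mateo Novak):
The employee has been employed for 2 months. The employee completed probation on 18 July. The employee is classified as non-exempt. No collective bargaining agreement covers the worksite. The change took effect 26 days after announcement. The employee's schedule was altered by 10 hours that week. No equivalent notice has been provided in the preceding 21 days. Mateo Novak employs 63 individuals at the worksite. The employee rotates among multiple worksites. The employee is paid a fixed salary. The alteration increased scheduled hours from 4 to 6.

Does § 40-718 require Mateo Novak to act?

Yes — required.

(a) no CBA — satisfied.
(b) not (non-exempt) — not satisfied.
(1): T OR F → true.
(2) ≥ 23 at site — satisfied.
(i) not (hours reduced) — met.
(ii) not (fixed location) — satisfied.
(iii) no recent notice — satisfied.
(a) = T AND T AND T = true.
(i) not (past probation) — not met.
(A) tenure ≥ 6 mo. — not met.
(B) schedule shift > 12h — fails.
(ii): F OR F → false.
So (b) is not satisfied (F AND F).
(3): T OR F → true.
Overall: T AND T AND T → true.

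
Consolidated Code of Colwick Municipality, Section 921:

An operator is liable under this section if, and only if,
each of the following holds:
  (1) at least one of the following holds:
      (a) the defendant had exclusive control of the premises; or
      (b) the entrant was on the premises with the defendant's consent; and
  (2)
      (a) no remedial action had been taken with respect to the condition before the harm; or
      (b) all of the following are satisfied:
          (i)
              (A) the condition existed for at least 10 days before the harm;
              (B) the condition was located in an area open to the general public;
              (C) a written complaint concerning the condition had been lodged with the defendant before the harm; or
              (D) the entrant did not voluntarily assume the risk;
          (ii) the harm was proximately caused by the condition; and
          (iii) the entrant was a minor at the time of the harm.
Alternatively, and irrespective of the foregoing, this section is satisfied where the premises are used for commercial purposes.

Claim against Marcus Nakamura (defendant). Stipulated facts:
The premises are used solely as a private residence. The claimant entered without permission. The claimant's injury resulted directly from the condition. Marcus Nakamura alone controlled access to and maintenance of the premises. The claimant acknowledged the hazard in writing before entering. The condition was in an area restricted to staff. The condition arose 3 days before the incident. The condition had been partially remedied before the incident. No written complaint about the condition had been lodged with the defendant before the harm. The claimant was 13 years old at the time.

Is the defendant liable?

(a) exclusive control — satisfied.
(b) consent to enter — fails.
(1) = T OR F = true.
(a) no remedial action — fails.
(A) condition ≥10 days old — fails.
(B) public area — not met.
(C) complaint lodged — not met.
(D) no assumed risk — not met.
(i): F OR F OR F OR F → false.
(ii) proximate cause — met.
(iii) entrant a minor — holds.
(b): F AND T AND T → false.
(2): F OR F → false.
Overall: T AND F → false.
Exception (commercial use) — not satisfied.
Result: main false OR exception false → false.

No — not liable.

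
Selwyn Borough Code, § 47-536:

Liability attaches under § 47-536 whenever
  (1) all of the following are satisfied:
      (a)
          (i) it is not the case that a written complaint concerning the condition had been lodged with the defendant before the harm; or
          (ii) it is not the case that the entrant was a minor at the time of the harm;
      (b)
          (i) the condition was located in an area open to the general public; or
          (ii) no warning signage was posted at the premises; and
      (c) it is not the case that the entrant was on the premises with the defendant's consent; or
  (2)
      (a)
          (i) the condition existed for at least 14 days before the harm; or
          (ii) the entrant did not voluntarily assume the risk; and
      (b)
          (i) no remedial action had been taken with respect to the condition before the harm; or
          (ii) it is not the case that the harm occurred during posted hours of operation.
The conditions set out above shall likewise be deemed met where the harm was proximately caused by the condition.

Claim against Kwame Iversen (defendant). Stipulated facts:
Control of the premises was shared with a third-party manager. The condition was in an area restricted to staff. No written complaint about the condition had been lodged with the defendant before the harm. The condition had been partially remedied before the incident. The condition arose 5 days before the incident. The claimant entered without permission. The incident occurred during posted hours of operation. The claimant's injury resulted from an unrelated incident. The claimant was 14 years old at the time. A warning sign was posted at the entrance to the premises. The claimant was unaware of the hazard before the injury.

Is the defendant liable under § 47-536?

(i) not (complaint lodged) — holds.
(ii) not (entrant a minor) — not met.
So (a) is satisfied (T OR F).
(i) public area — not satisfied.
(ii) no signage posted — fails.
(b) = F OR F = false.
(c) not (consent to enter) — holds.
(1) = T AND F AND T = false.
(i) condition ≥14 days old — fails.
(ii) no assumed risk — holds.
(a): F OR T → true.
(i) no remedial action — not satisfied.
(ii) not (during posted hours) — fails.
(b): F OR F → false.
(2): T AND F → false.
Overall = F OR F = false.
Exception (proximate cause) — not satisfied.
Result: main false OR exception false → false.

No — not liable.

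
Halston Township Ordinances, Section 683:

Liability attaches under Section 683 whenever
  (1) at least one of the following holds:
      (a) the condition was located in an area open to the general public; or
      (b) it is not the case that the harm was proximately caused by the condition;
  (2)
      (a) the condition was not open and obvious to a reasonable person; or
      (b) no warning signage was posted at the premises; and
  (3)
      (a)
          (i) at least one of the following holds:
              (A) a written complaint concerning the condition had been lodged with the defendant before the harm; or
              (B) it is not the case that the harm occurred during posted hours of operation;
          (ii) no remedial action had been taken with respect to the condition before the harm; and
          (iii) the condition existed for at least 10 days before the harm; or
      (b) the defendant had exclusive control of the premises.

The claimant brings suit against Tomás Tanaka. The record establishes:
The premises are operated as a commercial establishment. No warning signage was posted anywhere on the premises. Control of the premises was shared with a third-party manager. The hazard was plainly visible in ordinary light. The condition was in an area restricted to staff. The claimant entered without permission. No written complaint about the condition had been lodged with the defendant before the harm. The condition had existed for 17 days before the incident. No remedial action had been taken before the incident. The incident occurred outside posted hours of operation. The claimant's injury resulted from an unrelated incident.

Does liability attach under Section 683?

(a) public area — fails.
(b) not (proximate cause) — met.
(1) = F OR T = true.
(a) not open/obvious — not met.
(b) no signage posted — met.
(2): F OR T → true.
(A) complaint lodged — not met.
(B) not (during posted hours) — holds.
So (i) is satisfied (F OR T).
(ii) no remedial action — holds.
(iii) condition ≥10 days old — met.
So (a) is satisfied (T AND T AND T).
(b) exclusive control — not met.
So (3) is satisfied (T OR F).
Overall: T AND T AND T → true.

Yes — liable.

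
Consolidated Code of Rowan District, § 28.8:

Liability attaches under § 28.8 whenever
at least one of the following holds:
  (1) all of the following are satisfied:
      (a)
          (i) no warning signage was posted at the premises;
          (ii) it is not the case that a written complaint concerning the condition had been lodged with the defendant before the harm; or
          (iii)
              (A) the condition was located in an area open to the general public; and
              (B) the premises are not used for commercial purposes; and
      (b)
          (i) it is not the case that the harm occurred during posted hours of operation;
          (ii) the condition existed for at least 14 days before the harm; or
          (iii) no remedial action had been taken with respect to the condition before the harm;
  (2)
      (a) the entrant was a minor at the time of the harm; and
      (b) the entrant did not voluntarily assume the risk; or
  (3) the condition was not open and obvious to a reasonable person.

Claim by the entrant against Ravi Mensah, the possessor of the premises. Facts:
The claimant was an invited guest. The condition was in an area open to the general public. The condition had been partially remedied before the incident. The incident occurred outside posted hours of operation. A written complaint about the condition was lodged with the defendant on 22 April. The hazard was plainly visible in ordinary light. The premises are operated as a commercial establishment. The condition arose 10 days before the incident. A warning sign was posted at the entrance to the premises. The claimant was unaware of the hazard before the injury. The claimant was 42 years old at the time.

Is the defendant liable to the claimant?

(i) no signage posted — fails.
(ii) not (complaint lodged) — not satisfied.
(A) public area — satisfied.
(B) not (commercial use) — fails.
(iii) = T AND F = false.
So (a) is not satisfied (F OR F OR F).
(i) not (during posted hours) — satisfied.
(ii) condition ≥14 days old — not satisfied.
(iii) no remedial action — fails.
(b) = T OR F OR F = true.
(1): F AND T → false.
(a) entrant a minor — not satisfied.
(b) no assumed risk — satisfied.
(2): F AND T → false.
(3) not open/obvious — fails.
Overall = F OR F OR F = false.

No — not liable.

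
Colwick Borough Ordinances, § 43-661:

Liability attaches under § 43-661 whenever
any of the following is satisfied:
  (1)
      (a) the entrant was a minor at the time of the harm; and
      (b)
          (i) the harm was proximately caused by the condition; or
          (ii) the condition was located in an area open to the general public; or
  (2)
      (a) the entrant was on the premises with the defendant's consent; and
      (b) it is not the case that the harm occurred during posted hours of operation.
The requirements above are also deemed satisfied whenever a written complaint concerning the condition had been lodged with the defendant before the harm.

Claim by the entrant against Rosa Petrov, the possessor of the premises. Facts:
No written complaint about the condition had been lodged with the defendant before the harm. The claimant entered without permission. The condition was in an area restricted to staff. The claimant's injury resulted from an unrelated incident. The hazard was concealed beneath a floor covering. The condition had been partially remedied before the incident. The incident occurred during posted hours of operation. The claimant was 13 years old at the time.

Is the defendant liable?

No — not liable.

(a) entrant a minor — satisfied.
(i) proximate cause — not satisfied.
(ii) public area — not satisfied.
(b) = F OR F = false.
(1) = T AND F = false.
(a) consent to enter — not met.
(b) not (during posted hours) — fails.
(2) = F AND F = false.
Overall: F OR F → false.
Exception (complaint lodged) — not satisfied.
Result: main false OR exception false → false.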